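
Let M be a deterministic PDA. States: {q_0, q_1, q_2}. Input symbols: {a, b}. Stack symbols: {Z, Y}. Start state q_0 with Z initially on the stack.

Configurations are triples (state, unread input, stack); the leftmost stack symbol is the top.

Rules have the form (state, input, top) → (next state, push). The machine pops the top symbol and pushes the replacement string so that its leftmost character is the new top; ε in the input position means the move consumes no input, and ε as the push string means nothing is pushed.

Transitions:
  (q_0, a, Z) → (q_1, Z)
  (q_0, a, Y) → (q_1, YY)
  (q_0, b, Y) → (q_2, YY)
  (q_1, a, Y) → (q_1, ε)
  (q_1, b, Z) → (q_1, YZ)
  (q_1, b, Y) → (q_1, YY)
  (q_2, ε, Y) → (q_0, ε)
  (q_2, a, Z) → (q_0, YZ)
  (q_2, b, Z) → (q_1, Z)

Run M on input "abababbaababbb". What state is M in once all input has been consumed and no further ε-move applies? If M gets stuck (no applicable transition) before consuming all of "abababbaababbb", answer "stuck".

q_1

(q_0, abababbaababbb, Z)
  read a, top Z: go to q_1, push Z → (q_1, bababbaababbb, Z)
  read b, top Z: go to q_1, push YZ → (q_1, ababbaababbb, YZ)
  read a, top Y: go to q_1, push ε → (q_1, babbaababbb, Z)
  read b, top Z: go to q_1, push YZ → (q_1, abbaababbb, YZ)
  read a, top Y: go to q_1, push ε → (q_1, bbaababbb, Z)
  read b, top Z: go to q_1, push YZ → (q_1, baababbb, YZ)
  read b, top Y: go to q_1, push YY → (q_1, aababbb, YYZ)
  read a, top Y: go to q_1, push ε → (q_1, ababbb, YZ)
  read a, top Y: go to q_1, push ε → (q_1, babbb, Z)
  read b, top Z: go to q_1, push YZ → (q_1, abbb, YZ)
  read a, top Y: go to q_1, push ε → (q_1, bbb, Z)
  read b, top Z: go to q_1, push YZ → (q_1, bb, YZ)
  read b, top Y: go to q_1, push YY → (q_1, b, YYZ)
  read b, top Y: go to q_1, push YY → (q_1, ε, YYYZ)
All input consumed; M is in state q_1.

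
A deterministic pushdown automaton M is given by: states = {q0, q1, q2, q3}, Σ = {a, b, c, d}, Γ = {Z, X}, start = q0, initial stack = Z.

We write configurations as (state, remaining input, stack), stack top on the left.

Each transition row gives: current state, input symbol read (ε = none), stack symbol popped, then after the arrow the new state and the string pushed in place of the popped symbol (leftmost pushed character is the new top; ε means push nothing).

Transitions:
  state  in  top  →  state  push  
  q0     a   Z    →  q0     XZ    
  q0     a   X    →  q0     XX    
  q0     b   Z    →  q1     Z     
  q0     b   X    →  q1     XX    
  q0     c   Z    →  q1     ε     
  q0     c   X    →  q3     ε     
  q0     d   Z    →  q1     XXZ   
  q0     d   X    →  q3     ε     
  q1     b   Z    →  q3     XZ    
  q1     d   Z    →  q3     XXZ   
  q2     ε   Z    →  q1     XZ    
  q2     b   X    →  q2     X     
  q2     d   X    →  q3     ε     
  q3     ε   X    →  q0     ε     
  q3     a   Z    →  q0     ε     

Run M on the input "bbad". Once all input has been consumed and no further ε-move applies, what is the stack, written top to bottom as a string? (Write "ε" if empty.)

(q0, bbad, Z)
  read b, top Z: go to q1, push Z → (q1, bad, Z)
  read b, top Z: go to q3, push XZ → (q3, ad, XZ)
  ε-move, top X: go to q0, push ε → (q0, ad, Z)
  read a, top Z: go to q0, push XZ → (q0, d, XZ)
  read d, top X: go to q3, push ε → (q3, ε, Z)
All input consumed in state q3 with stack Z.

Z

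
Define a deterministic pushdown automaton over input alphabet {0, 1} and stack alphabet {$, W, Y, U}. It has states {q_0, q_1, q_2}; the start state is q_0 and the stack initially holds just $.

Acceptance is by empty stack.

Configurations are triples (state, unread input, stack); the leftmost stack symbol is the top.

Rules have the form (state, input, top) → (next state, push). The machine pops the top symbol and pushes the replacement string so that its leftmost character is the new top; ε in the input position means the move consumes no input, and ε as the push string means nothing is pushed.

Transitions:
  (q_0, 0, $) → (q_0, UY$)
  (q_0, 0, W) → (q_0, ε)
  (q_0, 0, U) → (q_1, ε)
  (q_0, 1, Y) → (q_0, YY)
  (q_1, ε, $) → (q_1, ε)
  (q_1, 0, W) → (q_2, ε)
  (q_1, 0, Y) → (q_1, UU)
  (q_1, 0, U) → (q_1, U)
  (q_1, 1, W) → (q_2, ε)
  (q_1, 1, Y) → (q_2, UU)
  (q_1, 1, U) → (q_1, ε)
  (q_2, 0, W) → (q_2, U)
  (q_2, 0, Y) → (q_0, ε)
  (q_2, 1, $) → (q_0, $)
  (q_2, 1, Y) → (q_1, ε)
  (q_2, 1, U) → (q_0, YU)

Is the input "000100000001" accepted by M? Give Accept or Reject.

Accept

(q_0, 000100000001, $)
  read 0, top $: go to q_0, push UY$ → (q_0, 00100000001, UY$)
  read 0, top U: go to q_1, push ε → (q_1, 0100000001, Y$)
  read 0, top Y: go to q_1, push UU → (q_1, 100000001, UU$)
  read 1, top U: go to q_1, push ε → (q_1, 00000001, U$)
  read 0, top U: go to q_1, push U → (q_1, 0000001, U$)
  read 0, top U: go to q_1, push U → (q_1, 000001, U$)
  read 0, top U: go to q_1, push U → (q_1, 00001, U$)
  read 0, top U: go to q_1, push U → (q_1, 0001, U$)
  read 0, top U: go to q_1, push U → (q_1, 001, U$)
  read 0, top U: go to q_1, push U → (q_1, 01, U$)
  read 0, top U: go to q_1, push U → (q_1, 1, U$)
  read 1, top U: go to q_1, push ε → (q_1, ε, $)
  ε-move, top $: go to q_1, push ε → (q_1, ε, ε)
All input consumed and the stack is empty.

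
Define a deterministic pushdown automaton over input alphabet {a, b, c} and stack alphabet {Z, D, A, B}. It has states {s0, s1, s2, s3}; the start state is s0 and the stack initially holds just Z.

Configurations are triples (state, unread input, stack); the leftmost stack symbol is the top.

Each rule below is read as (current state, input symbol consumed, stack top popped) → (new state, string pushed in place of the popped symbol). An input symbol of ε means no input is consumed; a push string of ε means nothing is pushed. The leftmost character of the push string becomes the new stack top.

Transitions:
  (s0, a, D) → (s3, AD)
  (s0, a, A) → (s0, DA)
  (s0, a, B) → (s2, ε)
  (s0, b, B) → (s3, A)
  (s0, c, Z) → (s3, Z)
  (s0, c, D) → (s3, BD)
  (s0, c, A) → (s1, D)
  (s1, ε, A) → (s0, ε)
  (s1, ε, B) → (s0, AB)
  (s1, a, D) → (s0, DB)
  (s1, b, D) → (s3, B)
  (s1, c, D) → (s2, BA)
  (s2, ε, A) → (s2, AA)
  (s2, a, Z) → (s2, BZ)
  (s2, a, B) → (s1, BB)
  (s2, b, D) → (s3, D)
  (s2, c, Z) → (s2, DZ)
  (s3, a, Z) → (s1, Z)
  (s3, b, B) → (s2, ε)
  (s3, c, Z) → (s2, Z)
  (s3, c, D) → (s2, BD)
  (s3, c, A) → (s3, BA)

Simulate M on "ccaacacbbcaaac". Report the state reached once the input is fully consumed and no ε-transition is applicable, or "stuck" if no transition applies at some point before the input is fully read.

(s0, ccaacacbbcaaac, Z)
  read c, top Z: go to s3, push Z → (s3, caacacbbcaaac, Z)
  read c, top Z: go to s2, push Z → (s2, aacacbbcaaac, Z)
  read a, top Z: go to s2, push BZ → (s2, acacbbcaaac, BZ)
  read a, top B: go to s1, push BB → (s1, cacbbcaaac, BBZ)
  ε-move, top B: go to s0, push AB → (s0, cacbbcaaac, ABBZ)
  read c, top A: go to s1, push D → (s1, acbbcaaac, DBBZ)
  read a, top D: go to s0, push DB → (s0, cbbcaaac, DBBBZ)
  read c, top D: go to s3, push BD → (s3, bbcaaac, BDBBBZ)
  read b, top B: go to s2, push ε → (s2, bcaaac, DBBBZ)
  read b, top D: go to s3, push D → (s3, caaac, DBBBZ)
  read c, top D: go to s2, push BD → (s2, aaac, BDBBBZ)
  read a, top B: go to s1, push BB → (s1, aac, BBDBBBZ)
  ε-move, top B: go to s0, push AB → (s0, aac, ABBDBBBZ)
  read a, top A: go to s0, push DA → (s0, ac, DABBDBBBZ)
  read a, top D: go to s3, push AD → (s3, c, ADABBDBBBZ)
  read c, top A: go to s3, push BA → (s3, ε, BADABBDBBBZ)
All input consumed; M is in state s3.

s3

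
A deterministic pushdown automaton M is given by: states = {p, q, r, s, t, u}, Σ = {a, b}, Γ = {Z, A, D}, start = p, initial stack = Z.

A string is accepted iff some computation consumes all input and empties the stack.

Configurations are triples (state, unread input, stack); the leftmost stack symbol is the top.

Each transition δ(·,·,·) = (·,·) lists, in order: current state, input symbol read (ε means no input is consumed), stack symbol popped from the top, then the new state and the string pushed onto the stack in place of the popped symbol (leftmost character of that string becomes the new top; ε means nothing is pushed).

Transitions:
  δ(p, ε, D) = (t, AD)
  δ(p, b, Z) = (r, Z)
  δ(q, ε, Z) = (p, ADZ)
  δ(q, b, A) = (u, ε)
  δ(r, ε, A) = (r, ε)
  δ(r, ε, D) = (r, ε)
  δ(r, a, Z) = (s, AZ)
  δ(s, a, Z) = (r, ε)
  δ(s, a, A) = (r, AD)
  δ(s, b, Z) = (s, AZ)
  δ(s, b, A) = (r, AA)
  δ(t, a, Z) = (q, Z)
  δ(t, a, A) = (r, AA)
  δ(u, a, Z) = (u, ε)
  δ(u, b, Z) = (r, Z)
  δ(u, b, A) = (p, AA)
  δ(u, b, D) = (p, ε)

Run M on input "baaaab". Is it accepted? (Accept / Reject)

(p, baaaab, Z)
  read b, top Z: go to r, push Z → (r, aaaab, Z)
  read a, top Z: go to s, push AZ → (s, aaab, AZ)
  read a, top A: go to r, push AD → (r, aab, ADZ)
  ε-move, top A: go to r, push ε → (r, aab, DZ)
  ε-move, top D: go to r, push ε → (r, aab, Z)
  read a, top Z: go to s, push AZ → (s, ab, AZ)
  read a, top A: go to r, push AD → (r, b, ADZ)
  ε-move, top A: go to r, push ε → (r, b, DZ)
  ε-move, top D: go to r, push ε → (r, b, Z)
No transition applies at (r, b, Z); input not fully consumed.

Reject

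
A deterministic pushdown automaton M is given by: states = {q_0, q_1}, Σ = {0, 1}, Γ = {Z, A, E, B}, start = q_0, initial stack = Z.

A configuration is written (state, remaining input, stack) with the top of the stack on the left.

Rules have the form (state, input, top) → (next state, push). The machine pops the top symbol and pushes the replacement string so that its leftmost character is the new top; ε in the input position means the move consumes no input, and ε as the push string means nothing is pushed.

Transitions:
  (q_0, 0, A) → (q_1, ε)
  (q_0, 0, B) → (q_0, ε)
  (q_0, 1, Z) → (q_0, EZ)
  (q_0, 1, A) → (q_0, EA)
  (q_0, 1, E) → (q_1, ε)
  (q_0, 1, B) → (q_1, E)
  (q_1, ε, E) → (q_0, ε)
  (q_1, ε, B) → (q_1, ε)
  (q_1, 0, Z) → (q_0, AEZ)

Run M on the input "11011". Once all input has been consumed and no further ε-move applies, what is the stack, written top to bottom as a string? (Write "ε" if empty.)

(q_0, 11011, Z)
  read 1, top Z: go to q_0, push EZ → (q_0, 1011, EZ)
  read 1, top E: go to q_1, push ε → (q_1, 011, Z)
  read 0, top Z: go to q_0, push AEZ → (q_0, 11, AEZ)
  read 1, top A: go to q_0, push EA → (q_0, 1, EAEZ)
  read 1, top E: go to q_1, push ε → (q_1, ε, AEZ)
All input consumed in state q_1 with stack AEZ.

AEZ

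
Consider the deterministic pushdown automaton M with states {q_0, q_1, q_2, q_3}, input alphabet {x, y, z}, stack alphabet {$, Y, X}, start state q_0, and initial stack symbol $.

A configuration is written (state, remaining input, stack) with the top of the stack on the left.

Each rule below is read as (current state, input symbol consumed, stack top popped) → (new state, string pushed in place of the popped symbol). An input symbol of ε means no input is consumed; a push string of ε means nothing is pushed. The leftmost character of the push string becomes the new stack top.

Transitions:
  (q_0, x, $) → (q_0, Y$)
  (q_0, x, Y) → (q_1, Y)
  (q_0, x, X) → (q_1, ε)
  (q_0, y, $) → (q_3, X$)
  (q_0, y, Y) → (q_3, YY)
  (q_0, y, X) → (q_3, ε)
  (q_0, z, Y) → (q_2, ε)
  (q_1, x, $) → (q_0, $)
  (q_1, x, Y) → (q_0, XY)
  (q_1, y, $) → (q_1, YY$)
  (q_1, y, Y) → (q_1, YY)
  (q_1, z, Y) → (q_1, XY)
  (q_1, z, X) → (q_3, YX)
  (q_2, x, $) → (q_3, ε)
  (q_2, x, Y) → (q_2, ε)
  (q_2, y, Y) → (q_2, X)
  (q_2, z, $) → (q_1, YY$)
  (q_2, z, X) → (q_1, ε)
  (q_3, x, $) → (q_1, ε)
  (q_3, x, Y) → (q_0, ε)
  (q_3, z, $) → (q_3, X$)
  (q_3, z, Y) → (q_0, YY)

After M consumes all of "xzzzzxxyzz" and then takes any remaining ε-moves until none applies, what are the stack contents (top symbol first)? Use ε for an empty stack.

YXYYY$

(q_0, xzzzzxxyzz, $) ⊢ (q_0, zzzzxxyzz, Y$) ⊢ (q_2, zzzxxyzz, $) ⊢ (q_1, zzxxyzz, YY$) ⊢ (q_1, zxxyzz, XYY$) ⊢ (q_3, xxyzz, YXYY$) ⊢ (q_0, xyzz, XYY$) ⊢ (q_1, yzz, YY$) ⊢ (q_1, zz, YYY$) ⊢ (q_1, z, XYYY$) ⊢ (q_3, ε, YXYYY$)
All input consumed in state q_3 with stack YXYYY$.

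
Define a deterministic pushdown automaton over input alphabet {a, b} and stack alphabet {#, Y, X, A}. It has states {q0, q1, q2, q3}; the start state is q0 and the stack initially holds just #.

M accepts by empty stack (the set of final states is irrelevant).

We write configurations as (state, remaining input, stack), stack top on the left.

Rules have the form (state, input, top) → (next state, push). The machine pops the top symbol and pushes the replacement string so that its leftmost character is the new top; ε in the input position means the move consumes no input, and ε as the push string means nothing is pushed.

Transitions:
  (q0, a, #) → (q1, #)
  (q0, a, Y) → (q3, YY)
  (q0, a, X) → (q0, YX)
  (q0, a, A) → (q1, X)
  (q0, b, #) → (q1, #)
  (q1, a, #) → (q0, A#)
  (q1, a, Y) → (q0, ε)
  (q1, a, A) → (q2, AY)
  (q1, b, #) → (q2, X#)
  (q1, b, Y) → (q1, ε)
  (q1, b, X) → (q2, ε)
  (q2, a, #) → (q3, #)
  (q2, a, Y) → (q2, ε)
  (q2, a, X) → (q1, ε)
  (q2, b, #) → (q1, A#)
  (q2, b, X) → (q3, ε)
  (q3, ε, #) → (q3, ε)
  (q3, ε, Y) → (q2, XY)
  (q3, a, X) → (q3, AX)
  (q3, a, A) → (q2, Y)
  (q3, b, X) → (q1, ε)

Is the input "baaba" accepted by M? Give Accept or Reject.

(q0, baaba, #)
  read b, top #: go to q1, push # → (q1, aaba, #)
  read a, top #: go to q0, push A# → (q0, aba, A#)
  read a, top A: go to q1, push X → (q1, ba, X#)
  read b, top X: go to q2, push ε → (q2, a, #)
  read a, top #: go to q3, push # → (q3, ε, #)
  ε-move, top #: go to q3, push ε → (q3, ε, ε)
All input consumed and the stack is empty.

Accept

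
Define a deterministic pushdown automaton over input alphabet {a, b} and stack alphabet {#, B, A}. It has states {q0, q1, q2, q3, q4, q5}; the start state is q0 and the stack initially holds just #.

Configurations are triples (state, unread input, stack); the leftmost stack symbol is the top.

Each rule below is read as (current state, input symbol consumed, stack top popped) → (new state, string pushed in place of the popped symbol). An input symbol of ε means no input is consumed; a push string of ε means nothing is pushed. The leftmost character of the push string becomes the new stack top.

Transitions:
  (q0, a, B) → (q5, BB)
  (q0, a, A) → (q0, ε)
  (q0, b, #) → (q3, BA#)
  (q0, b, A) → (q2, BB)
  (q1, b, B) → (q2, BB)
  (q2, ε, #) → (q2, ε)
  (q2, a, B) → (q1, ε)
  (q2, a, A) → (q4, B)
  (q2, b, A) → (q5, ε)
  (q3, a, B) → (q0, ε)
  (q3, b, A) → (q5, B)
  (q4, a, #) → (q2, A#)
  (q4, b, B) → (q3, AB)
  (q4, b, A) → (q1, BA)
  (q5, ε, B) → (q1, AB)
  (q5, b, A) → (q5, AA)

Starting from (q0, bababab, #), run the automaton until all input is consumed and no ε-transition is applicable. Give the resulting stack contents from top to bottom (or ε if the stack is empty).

BB#

(q0, bababab, #)
  read b, top #: go to q3, push BA# → (q3, ababab, BA#)
  read a, top B: go to q0, push ε → (q0, babab, A#)
  read b, top A: go to q2, push BB → (q2, abab, BB#)
  read a, top B: go to q1, push ε → (q1, bab, B#)
  read b, top B: go to q2, push BB → (q2, ab, BB#)
  read a, top B: go to q1, push ε → (q1, b, B#)
  read b, top B: go to q2, push BB → (q2, ε, BB#)
All input consumed in state q2 with stack BB#.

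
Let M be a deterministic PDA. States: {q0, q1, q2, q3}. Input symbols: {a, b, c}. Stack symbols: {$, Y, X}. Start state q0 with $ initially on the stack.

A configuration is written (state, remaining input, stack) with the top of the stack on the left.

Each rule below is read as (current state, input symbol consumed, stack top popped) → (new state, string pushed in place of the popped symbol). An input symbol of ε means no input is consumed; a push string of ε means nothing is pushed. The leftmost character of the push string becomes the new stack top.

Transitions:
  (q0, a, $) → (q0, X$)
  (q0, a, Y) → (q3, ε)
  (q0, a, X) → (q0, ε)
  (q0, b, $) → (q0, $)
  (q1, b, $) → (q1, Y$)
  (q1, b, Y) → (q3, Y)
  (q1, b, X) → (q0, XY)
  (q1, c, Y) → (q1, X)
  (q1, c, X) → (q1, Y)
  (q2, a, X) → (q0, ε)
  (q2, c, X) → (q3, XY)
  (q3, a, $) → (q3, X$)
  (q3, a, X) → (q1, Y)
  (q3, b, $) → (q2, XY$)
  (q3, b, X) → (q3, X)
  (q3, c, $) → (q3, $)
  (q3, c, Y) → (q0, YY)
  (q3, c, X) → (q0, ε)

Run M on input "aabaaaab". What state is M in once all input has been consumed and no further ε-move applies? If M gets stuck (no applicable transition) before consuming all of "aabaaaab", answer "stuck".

(q0, aabaaaab, $)
  read a, top $: go to q0, push X$ → (q0, abaaaab, X$)
  read a, top X: go to q0, push ε → (q0, baaaab, $)
  read b, top $: go to q0, push $ → (q0, aaaab, $)
  read a, top $: go to q0, push X$ → (q0, aaab, X$)
  read a, top X: go to q0, push ε → (q0, aab, $)
  read a, top $: go to q0, push X$ → (q0, ab, X$)
  read a, top X: go to q0, push ε → (q0, b, $)
  read b, top $: go to q0, push $ → (q0, ε, $)
All input consumed; M is in state q0.

q0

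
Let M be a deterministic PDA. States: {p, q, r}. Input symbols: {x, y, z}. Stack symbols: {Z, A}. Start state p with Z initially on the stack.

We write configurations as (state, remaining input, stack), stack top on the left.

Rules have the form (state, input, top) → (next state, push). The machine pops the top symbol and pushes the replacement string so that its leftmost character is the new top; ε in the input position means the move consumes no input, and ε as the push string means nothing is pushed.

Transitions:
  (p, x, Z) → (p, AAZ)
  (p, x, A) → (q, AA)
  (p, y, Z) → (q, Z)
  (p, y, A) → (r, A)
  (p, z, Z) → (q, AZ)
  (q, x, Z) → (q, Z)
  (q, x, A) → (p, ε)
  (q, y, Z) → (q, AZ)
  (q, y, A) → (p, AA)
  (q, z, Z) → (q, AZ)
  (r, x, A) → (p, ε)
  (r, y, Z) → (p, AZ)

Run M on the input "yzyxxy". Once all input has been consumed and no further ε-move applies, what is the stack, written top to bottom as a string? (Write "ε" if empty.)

(p, yzyxxy, Z)
  read y, top Z: go to q, push Z → (q, zyxxy, Z)
  read z, top Z: go to q, push AZ → (q, yxxy, AZ)
  read y, top A: go to p, push AA → (p, xxy, AAZ)
  read x, top A: go to q, push AA → (q, xy, AAAZ)
  read x, top A: go to p, push ε → (p, y, AAZ)
  read y, top A: go to r, push A → (r, ε, AAZ)
All input consumed in state r with stack AAZ.

AAZ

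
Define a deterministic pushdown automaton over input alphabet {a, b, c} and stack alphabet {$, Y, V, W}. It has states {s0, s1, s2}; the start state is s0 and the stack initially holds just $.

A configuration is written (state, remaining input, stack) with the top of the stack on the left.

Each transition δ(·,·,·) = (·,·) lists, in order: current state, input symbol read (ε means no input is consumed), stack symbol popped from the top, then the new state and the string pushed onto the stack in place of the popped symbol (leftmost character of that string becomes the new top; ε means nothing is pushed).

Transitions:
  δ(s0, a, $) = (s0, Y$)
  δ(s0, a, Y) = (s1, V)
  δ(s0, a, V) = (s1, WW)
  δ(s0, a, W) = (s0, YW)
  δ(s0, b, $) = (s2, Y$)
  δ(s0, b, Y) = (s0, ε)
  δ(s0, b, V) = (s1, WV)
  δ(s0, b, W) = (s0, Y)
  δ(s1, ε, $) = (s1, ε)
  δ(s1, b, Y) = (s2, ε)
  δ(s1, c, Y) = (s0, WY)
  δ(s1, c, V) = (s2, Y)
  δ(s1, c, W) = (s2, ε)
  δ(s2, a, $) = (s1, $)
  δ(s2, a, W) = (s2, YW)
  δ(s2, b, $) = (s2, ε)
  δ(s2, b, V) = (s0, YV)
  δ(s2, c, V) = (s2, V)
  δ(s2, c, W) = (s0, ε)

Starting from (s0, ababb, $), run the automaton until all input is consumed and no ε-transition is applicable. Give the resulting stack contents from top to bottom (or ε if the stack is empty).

(s0, ababb, $)
  read a, top $: go to s0, push Y$ → (s0, babb, Y$)
  read b, top Y: go to s0, push ε → (s0, abb, $)
  read a, top $: go to s0, push Y$ → (s0, bb, Y$)
  read b, top Y: go to s0, push ε → (s0, b, $)
  read b, top $: go to s2, push Y$ → (s2, ε, Y$)
All input consumed in state s2 with stack Y$.

Y$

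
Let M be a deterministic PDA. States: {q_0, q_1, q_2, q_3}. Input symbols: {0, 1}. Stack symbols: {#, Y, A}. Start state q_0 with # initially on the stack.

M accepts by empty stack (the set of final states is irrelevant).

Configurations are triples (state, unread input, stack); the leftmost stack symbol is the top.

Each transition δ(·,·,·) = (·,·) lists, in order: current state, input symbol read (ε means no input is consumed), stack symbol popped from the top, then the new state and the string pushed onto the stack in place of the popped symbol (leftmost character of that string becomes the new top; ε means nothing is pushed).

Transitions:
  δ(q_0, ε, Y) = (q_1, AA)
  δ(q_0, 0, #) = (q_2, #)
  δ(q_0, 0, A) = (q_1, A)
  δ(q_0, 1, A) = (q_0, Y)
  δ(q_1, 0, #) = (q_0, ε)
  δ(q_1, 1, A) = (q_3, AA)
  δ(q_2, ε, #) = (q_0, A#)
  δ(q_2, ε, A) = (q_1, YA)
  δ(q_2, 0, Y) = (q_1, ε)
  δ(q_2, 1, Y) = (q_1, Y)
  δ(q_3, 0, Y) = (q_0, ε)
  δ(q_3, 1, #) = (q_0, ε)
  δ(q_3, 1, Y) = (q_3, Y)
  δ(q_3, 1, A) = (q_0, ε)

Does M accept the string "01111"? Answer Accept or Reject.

(q_0, 01111, #)
  read 0, top #: go to q_2, push # → (q_2, 1111, #)
  ε-move, top #: go to q_0, push A# → (q_0, 1111, A#)
  read 1, top A: go to q_0, push Y → (q_0, 111, Y#)
  ε-move, top Y: go to q_1, push AA → (q_1, 111, AA#)
  read 1, top A: go to q_3, push AA → (q_3, 11, AAA#)
  read 1, top A: go to q_0, push ε → (q_0, 1, AA#)
  read 1, top A: go to q_0, push Y → (q_0, ε, YA#)
  ε-move, top Y: go to q_1, push AA → (q_1, ε, AAA#)
All input consumed; stack is AAA#, not empty, and no further ε-move applies.

Reject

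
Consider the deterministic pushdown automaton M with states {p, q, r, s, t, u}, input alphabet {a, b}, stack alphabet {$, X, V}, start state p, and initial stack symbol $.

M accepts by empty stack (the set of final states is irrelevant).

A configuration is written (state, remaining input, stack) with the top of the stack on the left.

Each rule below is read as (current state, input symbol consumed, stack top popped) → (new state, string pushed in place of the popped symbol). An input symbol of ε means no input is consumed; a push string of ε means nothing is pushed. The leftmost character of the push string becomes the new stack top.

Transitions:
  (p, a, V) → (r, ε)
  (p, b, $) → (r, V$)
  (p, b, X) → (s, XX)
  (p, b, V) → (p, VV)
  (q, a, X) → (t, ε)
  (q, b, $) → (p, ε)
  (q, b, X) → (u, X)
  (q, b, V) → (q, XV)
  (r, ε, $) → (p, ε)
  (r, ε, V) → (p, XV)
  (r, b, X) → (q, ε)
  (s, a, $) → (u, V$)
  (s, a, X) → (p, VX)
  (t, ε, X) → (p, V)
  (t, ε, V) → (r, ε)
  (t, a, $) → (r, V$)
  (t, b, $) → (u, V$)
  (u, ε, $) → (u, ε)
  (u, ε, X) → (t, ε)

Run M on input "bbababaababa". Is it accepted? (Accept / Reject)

(p, bbababaababa, $)
  read b, top $: go to r, push V$ → (r, bababaababa, V$)
  ε-move, top V: go to p, push XV → (p, bababaababa, XV$)
  read b, top X: go to s, push XX → (s, ababaababa, XXV$)
  read a, top X: go to p, push VX → (p, babaababa, VXXV$)
  read b, top V: go to p, push VV → (p, abaababa, VVXXV$)
  read a, top V: go to r, push ε → (r, baababa, VXXV$)
  ε-move, top V: go to p, push XV → (p, baababa, XVXXV$)
  read b, top X: go to s, push XX → (s, aababa, XXVXXV$)
  read a, top X: go to p, push VX → (p, ababa, VXXVXXV$)
  read a, top V: go to r, push ε → (r, baba, XXVXXV$)
  read b, top X: go to q, push ε → (q, aba, XVXXV$)
  read a, top X: go to t, push ε → (t, ba, VXXV$)
  ε-move, top V: go to r, push ε → (r, ba, XXV$)
  read b, top X: go to q, push ε → (q, a, XV$)
  read a, top X: go to t, push ε → (t, ε, V$)
  ε-move, top V: go to r, push ε → (r, ε, $)
  ε-move, top $: go to p, push ε → (p, ε, ε)
All input consumed and the stack is empty.

Accept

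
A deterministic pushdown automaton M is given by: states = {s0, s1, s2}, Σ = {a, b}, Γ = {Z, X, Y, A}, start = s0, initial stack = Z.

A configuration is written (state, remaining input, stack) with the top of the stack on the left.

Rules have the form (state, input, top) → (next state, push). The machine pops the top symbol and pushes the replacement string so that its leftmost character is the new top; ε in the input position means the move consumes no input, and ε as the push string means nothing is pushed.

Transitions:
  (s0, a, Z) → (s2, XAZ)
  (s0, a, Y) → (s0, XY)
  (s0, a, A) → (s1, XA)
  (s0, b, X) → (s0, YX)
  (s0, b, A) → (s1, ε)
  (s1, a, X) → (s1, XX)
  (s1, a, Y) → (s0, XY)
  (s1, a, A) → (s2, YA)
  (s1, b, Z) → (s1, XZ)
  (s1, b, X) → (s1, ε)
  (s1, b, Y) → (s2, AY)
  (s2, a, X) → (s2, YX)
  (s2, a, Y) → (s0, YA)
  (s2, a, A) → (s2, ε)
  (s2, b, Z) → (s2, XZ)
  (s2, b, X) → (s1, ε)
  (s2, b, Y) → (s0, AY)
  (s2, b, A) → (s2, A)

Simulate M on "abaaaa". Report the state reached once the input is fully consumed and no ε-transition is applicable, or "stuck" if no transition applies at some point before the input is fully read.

stuck

(s0, abaaaa, Z)
  read a, top Z: go to s2, push XAZ → (s2, baaaa, XAZ)
  read b, top X: go to s1, push ε → (s1, aaaa, AZ)
  read a, top A: go to s2, push YA → (s2, aaa, YAZ)
  read a, top Y: go to s0, push YA → (s0, aa, YAAZ)
  read a, top Y: go to s0, push XY → (s0, a, XYAAZ)
No transition for (s0, a, top X); M blocks with input a remaining.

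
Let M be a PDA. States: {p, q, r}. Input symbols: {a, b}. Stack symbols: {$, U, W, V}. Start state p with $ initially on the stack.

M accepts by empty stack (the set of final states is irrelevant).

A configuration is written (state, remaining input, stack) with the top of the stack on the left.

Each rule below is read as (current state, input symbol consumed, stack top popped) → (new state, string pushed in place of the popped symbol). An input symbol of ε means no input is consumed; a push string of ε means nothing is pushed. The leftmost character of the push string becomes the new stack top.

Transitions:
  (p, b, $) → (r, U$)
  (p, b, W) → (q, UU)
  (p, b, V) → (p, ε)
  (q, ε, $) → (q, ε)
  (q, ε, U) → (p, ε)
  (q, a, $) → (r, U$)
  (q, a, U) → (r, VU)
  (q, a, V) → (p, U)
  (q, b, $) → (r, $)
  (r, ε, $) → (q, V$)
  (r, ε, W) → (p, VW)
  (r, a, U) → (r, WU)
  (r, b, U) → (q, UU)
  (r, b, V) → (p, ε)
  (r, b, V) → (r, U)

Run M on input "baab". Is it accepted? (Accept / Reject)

Reject

No computation consumes all input and empties the stack.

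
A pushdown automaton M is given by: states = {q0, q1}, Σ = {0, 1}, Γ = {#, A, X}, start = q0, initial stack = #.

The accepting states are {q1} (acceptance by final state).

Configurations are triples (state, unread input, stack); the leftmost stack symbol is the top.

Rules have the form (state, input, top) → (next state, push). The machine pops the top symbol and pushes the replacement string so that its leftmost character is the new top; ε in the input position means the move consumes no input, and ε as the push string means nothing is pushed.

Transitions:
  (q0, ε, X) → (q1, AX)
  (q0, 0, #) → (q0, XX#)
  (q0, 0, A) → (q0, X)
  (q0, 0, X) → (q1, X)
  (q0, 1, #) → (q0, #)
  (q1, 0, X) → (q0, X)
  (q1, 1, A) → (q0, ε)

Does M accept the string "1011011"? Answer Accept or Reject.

No computation consumes all input and reaches a final state.

Reject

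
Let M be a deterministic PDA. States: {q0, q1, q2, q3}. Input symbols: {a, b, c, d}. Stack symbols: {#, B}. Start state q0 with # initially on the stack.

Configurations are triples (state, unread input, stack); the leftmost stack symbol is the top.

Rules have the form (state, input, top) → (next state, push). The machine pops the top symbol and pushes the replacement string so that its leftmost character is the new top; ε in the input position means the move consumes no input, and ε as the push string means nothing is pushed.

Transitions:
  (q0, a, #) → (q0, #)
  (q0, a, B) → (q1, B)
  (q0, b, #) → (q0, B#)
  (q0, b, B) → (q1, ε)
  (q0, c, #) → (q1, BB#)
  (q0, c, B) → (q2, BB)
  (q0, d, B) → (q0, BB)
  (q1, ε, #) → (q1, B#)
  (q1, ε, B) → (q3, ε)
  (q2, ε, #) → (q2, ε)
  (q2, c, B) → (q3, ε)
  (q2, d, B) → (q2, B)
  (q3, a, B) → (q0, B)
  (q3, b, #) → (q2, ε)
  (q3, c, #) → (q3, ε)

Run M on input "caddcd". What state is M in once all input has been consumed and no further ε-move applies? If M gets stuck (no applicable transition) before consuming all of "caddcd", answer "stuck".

(q0, caddcd, #) ⊢ (q1, addcd, BB#) ⊢ (q3, addcd, B#) ⊢ (q0, ddcd, B#) ⊢ (q0, dcd, BB#) ⊢ (q0, cd, BBB#) ⊢ (q2, d, BBBB#) ⊢ (q2, ε, BBBB#)
All input consumed; M is in state q2.

q2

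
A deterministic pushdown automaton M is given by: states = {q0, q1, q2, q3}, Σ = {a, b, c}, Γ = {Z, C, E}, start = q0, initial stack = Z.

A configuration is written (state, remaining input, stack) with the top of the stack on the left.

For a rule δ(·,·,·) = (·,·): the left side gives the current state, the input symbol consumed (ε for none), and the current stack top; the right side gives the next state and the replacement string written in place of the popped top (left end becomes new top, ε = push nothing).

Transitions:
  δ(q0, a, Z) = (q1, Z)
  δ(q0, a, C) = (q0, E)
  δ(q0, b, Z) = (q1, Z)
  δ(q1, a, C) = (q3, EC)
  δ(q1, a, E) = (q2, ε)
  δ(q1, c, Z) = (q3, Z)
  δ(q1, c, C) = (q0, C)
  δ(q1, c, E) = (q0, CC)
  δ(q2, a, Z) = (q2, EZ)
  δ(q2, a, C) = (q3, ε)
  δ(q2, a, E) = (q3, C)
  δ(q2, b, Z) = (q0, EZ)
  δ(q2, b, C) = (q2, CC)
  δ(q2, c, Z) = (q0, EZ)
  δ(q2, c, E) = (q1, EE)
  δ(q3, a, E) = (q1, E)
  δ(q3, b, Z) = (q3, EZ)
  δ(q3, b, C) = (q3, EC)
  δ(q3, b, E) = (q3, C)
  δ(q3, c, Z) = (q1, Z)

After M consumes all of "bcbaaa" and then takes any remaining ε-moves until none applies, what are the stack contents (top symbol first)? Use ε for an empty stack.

(q0, bcbaaa, Z) ⊢ (q1, cbaaa, Z) ⊢ (q3, baaa, Z) ⊢ (q3, aaa, EZ) ⊢ (q1, aa, EZ) ⊢ (q2, a, Z) ⊢ (q2, ε, EZ)
All input consumed in state q2 with stack EZ.

EZ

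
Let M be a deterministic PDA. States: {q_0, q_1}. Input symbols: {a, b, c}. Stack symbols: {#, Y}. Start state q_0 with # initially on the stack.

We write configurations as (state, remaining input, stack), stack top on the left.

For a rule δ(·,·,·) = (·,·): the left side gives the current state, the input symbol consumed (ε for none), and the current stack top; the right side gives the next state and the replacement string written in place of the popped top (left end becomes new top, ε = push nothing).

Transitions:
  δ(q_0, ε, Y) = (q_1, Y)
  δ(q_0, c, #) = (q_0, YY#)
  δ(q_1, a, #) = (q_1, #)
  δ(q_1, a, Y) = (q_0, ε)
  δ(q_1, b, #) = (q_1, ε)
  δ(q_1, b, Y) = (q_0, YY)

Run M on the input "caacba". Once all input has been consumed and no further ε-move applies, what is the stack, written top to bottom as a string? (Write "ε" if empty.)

YY#

(q_0, caacba, #) ⊢ (q_0, aacba, YY#) ⊢ (q_1, aacba, YY#) ⊢ (q_0, acba, Y#) ⊢ (q_1, acba, Y#) ⊢ (q_0, cba, #) ⊢ (q_0, ba, YY#) ⊢ (q_1, ba, YY#) ⊢ (q_0, a, YYY#) ⊢ (q_1, a, YYY#) ⊢ (q_0, ε, YY#) ⊢ (q_1, ε, YY#)
All input consumed in state q_1 with stack YY#.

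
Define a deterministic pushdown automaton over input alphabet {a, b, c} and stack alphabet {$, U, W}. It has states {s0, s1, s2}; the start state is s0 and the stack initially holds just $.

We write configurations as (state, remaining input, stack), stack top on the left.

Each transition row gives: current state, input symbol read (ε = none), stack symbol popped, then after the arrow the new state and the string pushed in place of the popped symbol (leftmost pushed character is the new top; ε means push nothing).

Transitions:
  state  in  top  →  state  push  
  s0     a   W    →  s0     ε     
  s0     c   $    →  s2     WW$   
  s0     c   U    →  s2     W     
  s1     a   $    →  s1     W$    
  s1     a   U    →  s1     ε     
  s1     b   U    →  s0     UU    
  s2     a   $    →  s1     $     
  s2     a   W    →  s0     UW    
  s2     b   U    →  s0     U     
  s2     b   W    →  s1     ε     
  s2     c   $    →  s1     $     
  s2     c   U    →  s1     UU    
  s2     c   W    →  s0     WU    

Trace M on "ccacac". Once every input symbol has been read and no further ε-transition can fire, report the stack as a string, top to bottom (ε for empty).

WWW$

(s0, ccacac, $)
  read c, top $: go to s2, push WW$ → (s2, cacac, WW$)
  read c, top W: go to s0, push WU → (s0, acac, WUW$)
  read a, top W: go to s0, push ε → (s0, cac, UW$)
  read c, top U: go to s2, push W → (s2, ac, WW$)
  read a, top W: go to s0, push UW → (s0, c, UWW$)
  read c, top U: go to s2, push W → (s2, ε, WWW$)
All input consumed in state s2 with stack WWW$.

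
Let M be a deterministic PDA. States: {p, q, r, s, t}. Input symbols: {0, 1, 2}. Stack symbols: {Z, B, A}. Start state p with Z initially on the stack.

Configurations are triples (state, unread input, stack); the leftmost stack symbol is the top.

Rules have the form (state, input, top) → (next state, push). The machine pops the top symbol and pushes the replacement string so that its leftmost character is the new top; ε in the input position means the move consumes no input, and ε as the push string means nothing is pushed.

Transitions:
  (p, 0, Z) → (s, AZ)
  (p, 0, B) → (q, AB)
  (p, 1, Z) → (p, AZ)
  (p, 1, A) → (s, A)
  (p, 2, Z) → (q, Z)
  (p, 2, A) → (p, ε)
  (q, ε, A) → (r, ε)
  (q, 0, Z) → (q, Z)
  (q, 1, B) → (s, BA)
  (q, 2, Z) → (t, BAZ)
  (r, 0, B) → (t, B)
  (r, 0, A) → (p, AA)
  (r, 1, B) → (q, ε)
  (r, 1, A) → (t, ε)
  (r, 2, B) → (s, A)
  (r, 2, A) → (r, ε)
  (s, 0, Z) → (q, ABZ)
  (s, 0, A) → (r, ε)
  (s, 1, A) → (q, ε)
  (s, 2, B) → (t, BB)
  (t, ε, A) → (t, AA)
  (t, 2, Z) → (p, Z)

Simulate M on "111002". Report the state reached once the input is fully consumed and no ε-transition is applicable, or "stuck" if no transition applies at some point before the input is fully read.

(p, 111002, Z) ⊢ (p, 11002, AZ) ⊢ (s, 1002, AZ) ⊢ (q, 002, Z) ⊢ (q, 02, Z) ⊢ (q, 2, Z) ⊢ (t, ε, BAZ)
All input consumed; M is in state t.

t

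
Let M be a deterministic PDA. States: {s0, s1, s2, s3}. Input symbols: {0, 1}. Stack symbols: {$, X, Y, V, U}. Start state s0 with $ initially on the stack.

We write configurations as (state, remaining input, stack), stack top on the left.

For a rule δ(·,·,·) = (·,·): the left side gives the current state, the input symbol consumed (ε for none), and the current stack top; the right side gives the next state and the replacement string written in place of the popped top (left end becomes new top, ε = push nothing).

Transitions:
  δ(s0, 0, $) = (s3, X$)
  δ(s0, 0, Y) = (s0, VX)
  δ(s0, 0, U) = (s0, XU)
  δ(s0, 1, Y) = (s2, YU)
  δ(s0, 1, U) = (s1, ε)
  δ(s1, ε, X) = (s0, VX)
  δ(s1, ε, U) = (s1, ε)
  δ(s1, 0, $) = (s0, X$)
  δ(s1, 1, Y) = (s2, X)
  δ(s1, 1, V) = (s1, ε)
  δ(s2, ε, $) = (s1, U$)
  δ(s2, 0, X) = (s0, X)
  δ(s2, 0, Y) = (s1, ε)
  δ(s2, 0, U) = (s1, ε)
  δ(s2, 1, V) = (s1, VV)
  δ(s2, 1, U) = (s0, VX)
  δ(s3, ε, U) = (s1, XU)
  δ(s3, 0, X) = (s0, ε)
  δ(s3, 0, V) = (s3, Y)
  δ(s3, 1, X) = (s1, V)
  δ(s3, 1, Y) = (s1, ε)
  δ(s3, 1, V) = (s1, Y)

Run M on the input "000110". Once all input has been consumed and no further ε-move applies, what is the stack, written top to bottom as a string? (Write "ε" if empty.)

(s0, 000110, $)
  read 0, top $: go to s3, push X$ → (s3, 00110, X$)
  read 0, top X: go to s0, push ε → (s0, 0110, $)
  read 0, top $: go to s3, push X$ → (s3, 110, X$)
  read 1, top X: go to s1, push V → (s1, 10, V$)
  read 1, top V: go to s1, push ε → (s1, 0, $)
  read 0, top $: go to s0, push X$ → (s0, ε, X$)
All input consumed in state s0 with stack X$.

X$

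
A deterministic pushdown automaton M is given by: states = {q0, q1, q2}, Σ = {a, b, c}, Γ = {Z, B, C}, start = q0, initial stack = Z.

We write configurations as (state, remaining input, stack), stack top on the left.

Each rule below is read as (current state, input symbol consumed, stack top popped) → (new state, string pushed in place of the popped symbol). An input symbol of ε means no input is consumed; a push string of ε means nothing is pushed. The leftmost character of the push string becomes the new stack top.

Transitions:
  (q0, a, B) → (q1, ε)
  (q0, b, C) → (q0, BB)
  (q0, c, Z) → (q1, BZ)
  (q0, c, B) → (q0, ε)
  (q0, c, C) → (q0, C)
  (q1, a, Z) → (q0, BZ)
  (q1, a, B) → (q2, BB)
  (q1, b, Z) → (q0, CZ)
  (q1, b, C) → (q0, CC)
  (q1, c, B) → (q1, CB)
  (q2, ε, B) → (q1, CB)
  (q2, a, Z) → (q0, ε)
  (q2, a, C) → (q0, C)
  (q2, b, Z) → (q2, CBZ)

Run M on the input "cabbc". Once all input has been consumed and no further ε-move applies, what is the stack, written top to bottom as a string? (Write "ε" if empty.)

BCBBZ

(q0, cabbc, Z) ⊢ (q1, abbc, BZ) ⊢ (q2, bbc, BBZ) ⊢ (q1, bbc, CBBZ) ⊢ (q0, bc, CCBBZ) ⊢ (q0, c, BBCBBZ) ⊢ (q0, ε, BCBBZ)
All input consumed in state q0 with stack BCBBZ.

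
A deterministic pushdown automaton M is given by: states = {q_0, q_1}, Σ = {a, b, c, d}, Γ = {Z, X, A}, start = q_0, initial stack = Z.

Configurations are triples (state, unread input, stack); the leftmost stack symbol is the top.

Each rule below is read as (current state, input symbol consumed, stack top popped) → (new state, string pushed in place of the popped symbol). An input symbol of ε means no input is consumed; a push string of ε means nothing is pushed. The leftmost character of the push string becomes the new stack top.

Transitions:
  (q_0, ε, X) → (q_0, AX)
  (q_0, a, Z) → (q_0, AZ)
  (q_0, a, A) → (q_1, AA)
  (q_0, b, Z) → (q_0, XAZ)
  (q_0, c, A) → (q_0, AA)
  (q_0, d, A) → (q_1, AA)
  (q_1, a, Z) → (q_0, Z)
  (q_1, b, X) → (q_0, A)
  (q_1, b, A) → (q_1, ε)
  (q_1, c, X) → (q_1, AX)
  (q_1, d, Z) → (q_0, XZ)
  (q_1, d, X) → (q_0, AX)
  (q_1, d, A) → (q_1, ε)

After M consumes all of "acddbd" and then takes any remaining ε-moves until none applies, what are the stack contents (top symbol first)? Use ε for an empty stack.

(q_0, acddbd, Z)
  read a, top Z: go to q_0, push AZ → (q_0, cddbd, AZ)
  read c, top A: go to q_0, push AA → (q_0, ddbd, AAZ)
  read d, top A: go to q_1, push AA → (q_1, dbd, AAAZ)
  read d, top A: go to q_1, push ε → (q_1, bd, AAZ)
  read b, top A: go to q_1, push ε → (q_1, d, AZ)
  read d, top A: go to q_1, push ε → (q_1, ε, Z)
All input consumed in state q_1 with stack Z.

Z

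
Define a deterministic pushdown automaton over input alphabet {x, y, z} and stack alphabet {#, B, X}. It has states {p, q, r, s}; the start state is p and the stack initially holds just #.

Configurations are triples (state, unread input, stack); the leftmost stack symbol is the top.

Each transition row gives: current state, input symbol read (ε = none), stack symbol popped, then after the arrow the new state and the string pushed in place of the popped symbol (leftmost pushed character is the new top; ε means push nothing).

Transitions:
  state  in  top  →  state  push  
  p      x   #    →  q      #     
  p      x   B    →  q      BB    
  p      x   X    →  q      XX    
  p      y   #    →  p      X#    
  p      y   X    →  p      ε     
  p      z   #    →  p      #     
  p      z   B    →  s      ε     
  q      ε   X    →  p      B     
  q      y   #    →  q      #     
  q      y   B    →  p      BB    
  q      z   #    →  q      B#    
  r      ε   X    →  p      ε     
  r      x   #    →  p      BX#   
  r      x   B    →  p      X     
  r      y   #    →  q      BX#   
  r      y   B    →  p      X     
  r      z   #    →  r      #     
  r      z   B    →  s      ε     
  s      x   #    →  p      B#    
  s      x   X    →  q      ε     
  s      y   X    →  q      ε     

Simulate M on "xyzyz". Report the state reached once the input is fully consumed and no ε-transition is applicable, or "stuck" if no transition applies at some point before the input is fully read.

s

(p, xyzyz, #)
  read x, top #: go to q, push # → (q, yzyz, #)
  read y, top #: go to q, push # → (q, zyz, #)
  read z, top #: go to q, push B# → (q, yz, B#)
  read y, top B: go to p, push BB → (p, z, BB#)
  read z, top B: go to s, push ε → (s, ε, B#)
All input consumed; M is in state s.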